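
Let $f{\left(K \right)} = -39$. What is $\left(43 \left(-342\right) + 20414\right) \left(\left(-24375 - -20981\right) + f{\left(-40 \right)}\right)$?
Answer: $-19595564$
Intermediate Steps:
$\left(43 \left(-342\right) + 20414\right) \left(\left(-24375 - -20981\right) + f{\left(-40 \right)}\right) = \left(43 \left(-342\right) + 20414\right) \left(\left(-24375 - -20981\right) - 39\right) = \left(-14706 + 20414\right) \left(\left(-24375 + 20981\right) - 39\right) = 5708 \left(-3394 - 39\right) = 5708 \left(-3433\right) = -19595564$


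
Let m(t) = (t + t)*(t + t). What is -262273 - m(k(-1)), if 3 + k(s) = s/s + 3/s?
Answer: -262373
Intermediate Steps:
k(s) = -2 + 3/s (k(s) = -3 + (s/s + 3/s) = -3 + (1 + 3/s) = -2 + 3/s)
m(t) = 4*t**2 (m(t) = (2*t)*(2*t) = 4*t**2)
-262273 - m(k(-1)) = -262273 - 4*(-2 + 3/(-1))**2 = -262273 - 4*(-2 + 3*(-1))**2 = -262273 - 4*(-2 - 3)**2 = -262273 - 4*(-5)**2 = -262273 - 4*25 = -262273 - 1*100 = -262273 - 100 = -262373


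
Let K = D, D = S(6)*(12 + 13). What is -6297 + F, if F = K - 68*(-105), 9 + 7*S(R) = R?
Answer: 5826/7 ≈ 832.29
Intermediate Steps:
S(R) = -9/7 + R/7
D = -75/7 (D = (-9/7 + (⅐)*6)*(12 + 13) = (-9/7 + 6/7)*25 = -3/7*25 = -75/7 ≈ -10.714)
K = -75/7 ≈ -10.714
F = 49905/7 (F = -75/7 - 68*(-105) = -75/7 + 7140 = 49905/7 ≈ 7129.3)
-6297 + F = -6297 + 49905/7 = 5826/7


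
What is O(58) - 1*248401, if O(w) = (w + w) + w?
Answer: -248227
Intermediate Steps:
O(w) = 3*w (O(w) = 2*w + w = 3*w)
O(58) - 1*248401 = 3*58 - 1*248401 = 174 - 248401 = -248227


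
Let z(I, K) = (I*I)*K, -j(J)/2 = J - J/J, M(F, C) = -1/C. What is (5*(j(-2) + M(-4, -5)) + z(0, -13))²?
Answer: 961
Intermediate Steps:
j(J) = 2 - 2*J (j(J) = -2*(J - J/J) = -2*(J - 1*1) = -2*(J - 1) = -2*(-1 + J) = 2 - 2*J)
z(I, K) = K*I² (z(I, K) = I²*K = K*I²)
(5*(j(-2) + M(-4, -5)) + z(0, -13))² = (5*((2 - 2*(-2)) - 1/(-5)) - 13*0²)² = (5*((2 + 4) - 1*(-⅕)) - 13*0)² = (5*(6 + ⅕) + 0)² = (5*(31/5) + 0)² = (31 + 0)² = 31² = 961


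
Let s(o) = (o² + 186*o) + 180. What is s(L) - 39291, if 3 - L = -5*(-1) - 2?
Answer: -39111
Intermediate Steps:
L = 0 (L = 3 - (-5*(-1) - 2) = 3 - (5 - 2) = 3 - 1*3 = 3 - 3 = 0)
s(o) = 180 + o² + 186*o
s(L) - 39291 = (180 + 0² + 186*0) - 39291 = (180 + 0 + 0) - 39291 = 180 - 39291 = -39111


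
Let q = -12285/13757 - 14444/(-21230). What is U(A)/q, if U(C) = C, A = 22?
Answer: -3212672210/31052221 ≈ -103.46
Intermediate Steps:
q = -31052221/146030555 (q = -12285*1/13757 - 14444*(-1/21230) = -12285/13757 + 7222/10615 = -31052221/146030555 ≈ -0.21264)
U(A)/q = 22/(-31052221/146030555) = 22*(-146030555/31052221) = -3212672210/31052221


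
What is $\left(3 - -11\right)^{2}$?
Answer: $196$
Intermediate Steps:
$\left(3 - -11\right)^{2} = \left(3 + 11\right)^{2} = 14^{2} = 196$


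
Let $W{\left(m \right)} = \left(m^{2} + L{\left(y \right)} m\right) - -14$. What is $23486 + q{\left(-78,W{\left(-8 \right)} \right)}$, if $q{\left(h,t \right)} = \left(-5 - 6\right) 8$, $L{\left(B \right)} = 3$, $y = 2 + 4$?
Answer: $23398$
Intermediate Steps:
$y = 6$
$W{\left(m \right)} = 14 + m^{2} + 3 m$ ($W{\left(m \right)} = \left(m^{2} + 3 m\right) - -14 = \left(m^{2} + 3 m\right) + 14 = 14 + m^{2} + 3 m$)
$q{\left(h,t \right)} = -88$ ($q{\left(h,t \right)} = \left(-11\right) 8 = -88$)
$23486 + q{\left(-78,W{\left(-8 \right)} \right)} = 23486 - 88 = 23398$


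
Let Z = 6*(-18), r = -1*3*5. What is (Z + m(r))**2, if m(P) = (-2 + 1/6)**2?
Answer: 14190289/1296 ≈ 10949.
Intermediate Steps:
r = -15 (r = -3*5 = -15)
Z = -108
m(P) = 121/36 (m(P) = (-2 + 1/6)**2 = (-11/6)**2 = 121/36)
(Z + m(r))**2 = (-108 + 121/36)**2 = (-3767/36)**2 = 14190289/1296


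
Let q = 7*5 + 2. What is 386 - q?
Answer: 349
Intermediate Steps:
q = 37 (q = 35 + 2 = 37)
386 - q = 386 - 1*37 = 386 - 37 = 349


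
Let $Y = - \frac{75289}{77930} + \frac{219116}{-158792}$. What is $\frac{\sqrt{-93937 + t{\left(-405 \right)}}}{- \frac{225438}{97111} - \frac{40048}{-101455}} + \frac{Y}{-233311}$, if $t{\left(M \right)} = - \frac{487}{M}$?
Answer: $\frac{1814437548}{180446526869635} - \frac{1970479301 i \sqrt{190219990}}{170844398658} \approx 1.0055 \cdot 10^{-5} - 159.07 i$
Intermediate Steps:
$Y = - \frac{1814437548}{773416285}$ ($Y = \left(-75289\right) \frac{1}{77930} + 219116 \left(- \frac{1}{158792}\right) = - \frac{75289}{77930} - \frac{54779}{39698} = - \frac{1814437548}{773416285} \approx -2.346$)
$\frac{\sqrt{-93937 + t{\left(-405 \right)}}}{- \frac{225438}{97111} - \frac{40048}{-101455}} + \frac{Y}{-233311} = \frac{\sqrt{-93937 - \frac{487}{-405}}}{- \frac{225438}{97111} - \frac{40048}{-101455}} - \frac{1814437548}{773416285 \left(-233311\right)} = \frac{\sqrt{-93937 - - \frac{487}{405}}}{\left(-225438\right) \frac{1}{97111} - - \frac{40048}{101455}} - - \frac{1814437548}{180446526869635} = \frac{\sqrt{-93937 + \frac{487}{405}}}{- \frac{225438}{97111} + \frac{40048}{101455}} + \frac{1814437548}{180446526869635} = \frac{\sqrt{- \frac{38043998}{405}}}{- \frac{18982710962}{9852396505}} + \frac{1814437548}{180446526869635} = \frac{i \sqrt{190219990}}{45} \left(- \frac{9852396505}{18982710962}\right) + \frac{1814437548}{180446526869635} = - \frac{1970479301 i \sqrt{190219990}}{170844398658} + \frac{1814437548}{180446526869635} = \frac{1814437548}{180446526869635} - \frac{1970479301 i \sqrt{190219990}}{170844398658}$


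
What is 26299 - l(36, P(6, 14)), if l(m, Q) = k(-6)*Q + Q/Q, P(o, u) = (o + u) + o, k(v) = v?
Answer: 26454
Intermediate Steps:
P(o, u) = u + 2*o
l(m, Q) = 1 - 6*Q (l(m, Q) = -6*Q + Q/Q = -6*Q + 1 = 1 - 6*Q)
26299 - l(36, P(6, 14)) = 26299 - (1 - 6*(14 + 2*6)) = 26299 - (1 - 6*(14 + 12)) = 26299 - (1 - 6*26) = 26299 - (1 - 156) = 26299 - 1*(-155) = 26299 + 155 = 26454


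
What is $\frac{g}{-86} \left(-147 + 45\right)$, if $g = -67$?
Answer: $- \frac{3417}{43} \approx -79.465$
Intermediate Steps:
$\frac{g}{-86} \left(-147 + 45\right) = - \frac{67}{-86} \left(-147 + 45\right) = \left(-67\right) \left(- \frac{1}{86}\right) \left(-102\right) = \frac{67}{86} \left(-102\right) = - \frac{3417}{43}$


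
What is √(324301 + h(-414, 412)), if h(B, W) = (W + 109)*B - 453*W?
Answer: I*√78029 ≈ 279.34*I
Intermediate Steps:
h(B, W) = -453*W + B*(109 + W) (h(B, W) = (109 + W)*B - 453*W = B*(109 + W) - 453*W = -453*W + B*(109 + W))
√(324301 + h(-414, 412)) = √(324301 + (-453*412 + 109*(-414) - 414*412)) = √(324301 + (-186636 - 45126 - 170568)) = √(324301 - 402330) = √(-78029) = I*√78029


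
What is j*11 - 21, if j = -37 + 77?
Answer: 419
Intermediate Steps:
j = 40
j*11 - 21 = 40*11 - 21 = 440 - 21 = 419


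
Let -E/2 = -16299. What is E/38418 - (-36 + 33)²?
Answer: -52194/6403 ≈ -8.1515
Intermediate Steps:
E = 32598 (E = -2*(-16299) = 32598)
E/38418 - (-36 + 33)² = 32598/38418 - (-36 + 33)² = 32598*(1/38418) - 1*(-3)² = 5433/6403 - 1*9 = 5433/6403 - 9 = -52194/6403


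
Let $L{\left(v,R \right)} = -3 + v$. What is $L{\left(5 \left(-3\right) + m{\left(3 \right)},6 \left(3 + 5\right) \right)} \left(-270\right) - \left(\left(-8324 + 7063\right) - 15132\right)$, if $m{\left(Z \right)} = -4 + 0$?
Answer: $22333$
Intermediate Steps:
$m{\left(Z \right)} = -4$
$L{\left(5 \left(-3\right) + m{\left(3 \right)},6 \left(3 + 5\right) \right)} \left(-270\right) - \left(\left(-8324 + 7063\right) - 15132\right) = \left(-3 + \left(5 \left(-3\right) - 4\right)\right) \left(-270\right) - \left(\left(-8324 + 7063\right) - 15132\right) = \left(-3 - 19\right) \left(-270\right) - \left(-1261 - 15132\right) = \left(-3 - 19\right) \left(-270\right) - -16393 = \left(-22\right) \left(-270\right) + 16393 = 5940 + 16393 = 22333$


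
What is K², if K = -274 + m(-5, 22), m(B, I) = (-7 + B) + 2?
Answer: 80656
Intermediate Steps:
m(B, I) = -5 + B
K = -284 (K = -274 + (-5 - 5) = -274 - 10 = -284)
K² = (-284)² = 80656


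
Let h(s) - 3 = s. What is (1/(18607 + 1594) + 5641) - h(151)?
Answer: 110842888/20201 ≈ 5487.0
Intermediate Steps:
h(s) = 3 + s
(1/(18607 + 1594) + 5641) - h(151) = (1/(18607 + 1594) + 5641) - (3 + 151) = (1/20201 + 5641) - 1*154 = (1/20201 + 5641) - 154 = 113953842/20201 - 154 = 110842888/20201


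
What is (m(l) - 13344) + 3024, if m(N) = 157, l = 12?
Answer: -10163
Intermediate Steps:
(m(l) - 13344) + 3024 = (157 - 13344) + 3024 = -13187 + 3024 = -10163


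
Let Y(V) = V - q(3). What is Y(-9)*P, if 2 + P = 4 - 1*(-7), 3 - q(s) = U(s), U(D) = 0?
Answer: -108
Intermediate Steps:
q(s) = 3 (q(s) = 3 - 1*0 = 3 + 0 = 3)
Y(V) = -3 + V (Y(V) = V - 1*3 = V - 3 = -3 + V)
P = 9 (P = -2 + (4 - 1*(-7)) = -2 + (4 + 7) = -2 + 11 = 9)
Y(-9)*P = (-3 - 9)*9 = -12*9 = -108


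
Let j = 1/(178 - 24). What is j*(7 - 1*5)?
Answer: 1/77 ≈ 0.012987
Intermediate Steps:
j = 1/154 ≈ 0.0064935
j*(7 - 1*5) = (7 - 1*5)/154 = (7 - 5)/154 = (1/154)*2 = 1/77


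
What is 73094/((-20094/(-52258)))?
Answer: 112345478/591 ≈ 1.9009e+5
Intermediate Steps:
73094/((-20094/(-52258))) = 73094/((-20094*(-1/52258))) = 73094/(591/1537) = 73094*(1537/591) = 112345478/591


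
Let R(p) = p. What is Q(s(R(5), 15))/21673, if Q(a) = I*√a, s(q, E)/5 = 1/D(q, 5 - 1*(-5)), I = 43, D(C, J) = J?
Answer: 43*√2/43346 ≈ 0.0014029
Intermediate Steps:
s(q, E) = ½ (s(q, E) = 5/(5 - 1*(-5)) = 5/(5 + 5) = 5/10 = 5*(⅒) = ½)
Q(a) = 43*√a
Q(s(R(5), 15))/21673 = (43*√(½))/21673 = (43*(√2/2))*(1/21673) = (43*√2/2)*(1/21673) = 43*√2/43346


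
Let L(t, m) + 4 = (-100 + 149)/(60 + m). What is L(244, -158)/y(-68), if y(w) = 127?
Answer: -9/254 ≈ -0.035433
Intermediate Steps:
L(t, m) = -4 + 49/(60 + m) (L(t, m) = -4 + (-100 + 149)/(60 + m) = -4 + 49/(60 + m))
L(244, -158)/y(-68) = ((-191 - 4*(-158))/(60 - 158))/127 = ((-191 + 632)/(-98))*(1/127) = -1/98*441*(1/127) = -9/2*1/127 = -9/254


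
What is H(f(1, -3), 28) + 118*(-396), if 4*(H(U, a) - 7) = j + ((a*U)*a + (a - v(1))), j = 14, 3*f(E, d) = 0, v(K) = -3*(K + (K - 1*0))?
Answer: -46709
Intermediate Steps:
v(K) = -6*K (v(K) = -3*(K + (K + 0)) = -3*(K + K) = -6*K)
f(E, d) = 0 (f(E, d) = (1/3)*0 = 0)
H(U, a) = 12 + a/4 + U*a**2/4 (H(U, a) = 7 + (14 + ((a*U)*a + (a - (-6))))/4 = 7 + (14 + ((U*a)*a + (a - 1*(-6))))/4 = 7 + (14 + (U*a**2 + (a + 6)))/4 = 7 + (14 + (U*a**2 + (6 + a)))/4 = 7 + (14 + (6 + a + U*a**2))/4 = 7 + (20 + a + U*a**2)/4 = 7 + (5 + a/4 + U*a**2/4) = 12 + a/4 + U*a**2/4)
H(f(1, -3), 28) + 118*(-396) = (12 + (1/4)*28 + (1/4)*0*28**2) + 118*(-396) = (12 + 7 + (1/4)*0*784) - 46728 = (12 + 7 + 0) - 46728 = 19 - 46728 = -46709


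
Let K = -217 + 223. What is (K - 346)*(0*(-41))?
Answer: 0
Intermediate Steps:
K = 6
(K - 346)*(0*(-41)) = (6 - 346)*(0*(-41)) = -340*0 = 0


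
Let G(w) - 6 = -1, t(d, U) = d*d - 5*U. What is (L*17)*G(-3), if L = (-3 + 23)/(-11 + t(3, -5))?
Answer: 1700/23 ≈ 73.913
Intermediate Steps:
t(d, U) = d**2 - 5*U
G(w) = 5 (G(w) = 6 - 1 = 5)
L = 20/23 (L = (-3 + 23)/(-11 + (3**2 - 5*(-5))) = 20/(-11 + (9 + 25)) = 20/(-11 + 34) = 20/23 ≈ 0.86957)
(L*17)*G(-3) = ((20/23)*17)*5 = (340/23)*5 = 1700/23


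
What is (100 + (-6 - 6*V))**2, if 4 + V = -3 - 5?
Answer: 27556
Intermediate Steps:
V = -12 (V = -4 + (-3 - 5) = -4 - 8 = -12)
(100 + (-6 - 6*V))**2 = (100 + (-6 - 6*(-12)))**2 = (100 + (-6 + 72))**2 = (100 + 66)**2 = 166**2 = 27556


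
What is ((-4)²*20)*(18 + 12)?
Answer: 9600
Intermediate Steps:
((-4)²*20)*(18 + 12) = (16*20)*30 = 320*30 = 9600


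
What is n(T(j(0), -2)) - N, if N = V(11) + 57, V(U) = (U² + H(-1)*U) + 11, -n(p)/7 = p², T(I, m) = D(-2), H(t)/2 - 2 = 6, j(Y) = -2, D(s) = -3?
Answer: -428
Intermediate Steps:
H(t) = 16 (H(t) = 4 + 2*6 = 4 + 12 = 16)
T(I, m) = -3
n(p) = -7*p²
V(U) = 11 + U² + 16*U (V(U) = (U² + 16*U) + 11 = 11 + U² + 16*U)
N = 365 (N = (11 + 11² + 16*11) + 57 = (11 + 121 + 176) + 57 = 308 + 57 = 365)
n(T(j(0), -2)) - N = -7*(-3)² - 1*365 = -7*9 - 365 = -63 - 365 = -428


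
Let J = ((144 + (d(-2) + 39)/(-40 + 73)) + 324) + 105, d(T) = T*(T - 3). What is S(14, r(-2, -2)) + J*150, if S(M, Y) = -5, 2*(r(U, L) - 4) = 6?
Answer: 947845/11 ≈ 86168.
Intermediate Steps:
d(T) = T*(-3 + T)
r(U, L) = 7 (r(U, L) = 4 + (½)*6 = 4 + 3 = 7)
J = 18958/33 (J = ((144 + (-2*(-3 - 2) + 39)/(-40 + 73)) + 324) + 105 = ((144 + (-2*(-5) + 39)/33) + 324) + 105 = ((144 + (10 + 39)*(1/33)) + 324) + 105 = ((144 + 49*(1/33)) + 324) + 105 = ((144 + 49/33) + 324) + 105 = (4801/33 + 324) + 105 = 15493/33 + 105 = 18958/33 ≈ 574.48)
S(14, r(-2, -2)) + J*150 = -5 + (18958/33)*150 = -5 + 947900/11 = 947845/11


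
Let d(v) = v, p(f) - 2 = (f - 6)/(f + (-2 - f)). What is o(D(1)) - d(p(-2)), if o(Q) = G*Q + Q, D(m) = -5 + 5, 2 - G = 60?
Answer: -6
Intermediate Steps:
G = -58 (G = 2 - 1*60 = 2 - 60 = -58)
p(f) = 5 - f/2 (p(f) = 2 + (f - 6)/(f + (-2 - f)) = 2 + (-6 + f)/(-2) = 2 + (-6 + f)*(-1/2) = 2 + (3 - f/2) = 5 - f/2)
D(m) = 0
o(Q) = -57*Q (o(Q) = -58*Q + Q = -57*Q)
o(D(1)) - d(p(-2)) = -57*0 - (5 - 1/2*(-2)) = 0 - (5 + 1) = 0 - 1*6 = 0 - 6 = -6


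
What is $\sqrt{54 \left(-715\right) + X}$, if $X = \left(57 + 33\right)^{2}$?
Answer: $3 i \sqrt{3390} \approx 174.67 i$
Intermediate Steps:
$X = 8100$ ($X = 90^{2} = 8100$)
$\sqrt{54 \left(-715\right) + X} = \sqrt{54 \left(-715\right) + 8100} = \sqrt{-38610 + 8100} = \sqrt{-30510} = 3 i \sqrt{3390}$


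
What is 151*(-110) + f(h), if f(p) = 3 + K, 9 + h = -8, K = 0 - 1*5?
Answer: -16612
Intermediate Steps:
K = -5 (K = 0 - 5 = -5)
h = -17 (h = -9 - 8 = -17)
f(p) = -2 (f(p) = 3 - 5 = -2)
151*(-110) + f(h) = 151*(-110) - 2 = -16610 - 2 = -16612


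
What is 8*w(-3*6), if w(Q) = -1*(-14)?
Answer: 112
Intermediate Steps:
w(Q) = 14
8*w(-3*6) = 8*14 = 112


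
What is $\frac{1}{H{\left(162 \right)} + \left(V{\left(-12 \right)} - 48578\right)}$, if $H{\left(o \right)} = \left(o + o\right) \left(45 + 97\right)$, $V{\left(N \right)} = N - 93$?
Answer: $- \frac{1}{2675} \approx -0.00037383$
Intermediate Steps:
$V{\left(N \right)} = -93 + N$
$H{\left(o \right)} = 284 o$ ($H{\left(o \right)} = 2 o 142 = 284 o$)
$\frac{1}{H{\left(162 \right)} + \left(V{\left(-12 \right)} - 48578\right)} = \frac{1}{284 \cdot 162 - 48683} = \frac{1}{46008 - 48683} = \frac{1}{-2675} = - \frac{1}{2675}$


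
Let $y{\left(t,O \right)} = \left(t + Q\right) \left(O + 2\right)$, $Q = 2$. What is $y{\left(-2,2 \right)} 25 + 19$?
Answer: $19$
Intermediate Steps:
$y{\left(t,O \right)} = \left(2 + O\right) \left(2 + t\right)$ ($y{\left(t,O \right)} = \left(t + 2\right) \left(O + 2\right) = \left(2 + t\right) \left(2 + O\right) = \left(2 + O\right) \left(2 + t\right)$)
$y{\left(-2,2 \right)} 25 + 19 = \left(4 + 2 \cdot 2 + 2 \left(-2\right) + 2 \left(-2\right)\right) 25 + 19 = \left(4 + 4 - 4 - 4\right) 25 + 19 = 0 \cdot 25 + 19 = 0 + 19 = 19$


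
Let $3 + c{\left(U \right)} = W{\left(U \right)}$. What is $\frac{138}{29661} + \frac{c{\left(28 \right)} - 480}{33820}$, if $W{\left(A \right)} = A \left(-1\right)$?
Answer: $- \frac{3496537}{334378340} \approx -0.010457$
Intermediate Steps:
$W{\left(A \right)} = - A$
$c{\left(U \right)} = -3 - U$
$\frac{138}{29661} + \frac{c{\left(28 \right)} - 480}{33820} = \frac{138}{29661} + \frac{\left(-3 - 28\right) - 480}{33820} = 138 \cdot \frac{1}{29661} + \left(\left(-3 - 28\right) - 480\right) \frac{1}{33820} = \frac{46}{9887} + \left(-31 - 480\right) \frac{1}{33820} = \frac{46}{9887} - \frac{511}{33820} = - \frac{3496537}{334378340}$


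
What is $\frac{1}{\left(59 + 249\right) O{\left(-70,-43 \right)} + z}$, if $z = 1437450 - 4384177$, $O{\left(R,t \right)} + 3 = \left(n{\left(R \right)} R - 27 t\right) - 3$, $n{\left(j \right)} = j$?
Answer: $- \frac{1}{1081787} \approx -9.244 \cdot 10^{-7}$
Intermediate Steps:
$O{\left(R,t \right)} = -6 + R^{2} - 27 t$ ($O{\left(R,t \right)} = -3 - \left(3 + 27 t - R R\right) = -3 - \left(3 - R^{2} + 27 t\right) = -6 + R^{2} - 27 t$)
$z = -2946727$
$\frac{1}{\left(59 + 249\right) O{\left(-70,-43 \right)} + z} = \frac{1}{\left(59 + 249\right) \left(-6 + \left(-70\right)^{2} - -1161\right) - 2946727} = \frac{1}{308 \left(-6 + 4900 + 1161\right) - 2946727} = \frac{1}{308 \cdot 6055 - 2946727} = \frac{1}{1864940 - 2946727} = \frac{1}{-1081787} = - \frac{1}{1081787}$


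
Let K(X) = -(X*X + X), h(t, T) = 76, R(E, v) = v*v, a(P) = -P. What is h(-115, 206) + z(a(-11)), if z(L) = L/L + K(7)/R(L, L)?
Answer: 9261/121 ≈ 76.537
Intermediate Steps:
R(E, v) = v**2
K(X) = -X - X**2 (K(X) = -(X**2 + X) = -(X + X**2) = -X - X**2)
z(L) = 1 - 56/L**2 (z(L) = L/L + (-1*7*(1 + 7))/(L**2) = 1 + (-1*7*8)/L**2 = 1 - 56/L**2)
h(-115, 206) + z(a(-11)) = 76 + (1 - 56/(-1*(-11))**2) = 76 + (1 - 56/11**2) = 76 + (1 - 56*1/121) = 76 + (1 - 56/121) = 76 + 65/121 = 9261/121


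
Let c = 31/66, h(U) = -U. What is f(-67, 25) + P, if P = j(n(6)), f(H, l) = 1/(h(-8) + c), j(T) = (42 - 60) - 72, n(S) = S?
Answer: -50244/559 ≈ -89.882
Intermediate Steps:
c = 31/66 (c = 31*(1/66) = 31/66 ≈ 0.46970)
j(T) = -90 (j(T) = -18 - 72 = -90)
f(H, l) = 66/559 (f(H, l) = 1/(-1*(-8) + 31/66) = 1/(8 + 31/66) = 1/(559/66) = 66/559)
P = -90
f(-67, 25) + P = 66/559 - 90 = -50244/559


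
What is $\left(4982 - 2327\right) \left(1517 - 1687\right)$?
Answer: $-451350$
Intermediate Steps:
$\left(4982 - 2327\right) \left(1517 - 1687\right) = 2655 \left(-170\right) = -451350$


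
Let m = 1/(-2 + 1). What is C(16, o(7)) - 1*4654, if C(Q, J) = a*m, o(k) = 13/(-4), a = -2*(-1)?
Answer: -4656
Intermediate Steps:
a = 2
o(k) = -13/4 (o(k) = 13*(-¼) = -13/4)
m = -1 (m = 1/(-1) = -1)
C(Q, J) = -2 (C(Q, J) = 2*(-1) = -2)
C(16, o(7)) - 1*4654 = -2 - 1*4654 = -2 - 4654 = -4656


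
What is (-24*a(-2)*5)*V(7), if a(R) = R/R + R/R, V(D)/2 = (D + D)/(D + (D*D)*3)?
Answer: -480/11 ≈ -43.636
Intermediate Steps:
V(D) = 4*D/(D + 3*D²) (V(D) = 2*((D + D)/(D + (D*D)*3)) = 2*((2*D)/(D + D²*3)) = 2*((2*D)/(D + 3*D²)) = 2*(2*D/(D + 3*D²)) = 4*D/(D + 3*D²))
a(R) = 2 (a(R) = 1 + 1 = 2)
(-24*a(-2)*5)*V(7) = (-48*5)*(4/(1 + 3*7)) = (-24*10)*(4/(1 + 21)) = -960/22 = -240*2/11 = -480/11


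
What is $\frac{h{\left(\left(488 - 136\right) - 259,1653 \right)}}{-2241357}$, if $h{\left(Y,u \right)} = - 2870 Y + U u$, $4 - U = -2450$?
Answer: $- \frac{1263184}{747119} \approx -1.6907$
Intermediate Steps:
$U = 2454$ ($U = 4 - -2450 = 4 + 2450 = 2454$)
$h{\left(Y,u \right)} = - 2870 Y + 2454 u$
$\frac{h{\left(\left(488 - 136\right) - 259,1653 \right)}}{-2241357} = \frac{- 2870 \left(\left(488 - 136\right) - 259\right) + 2454 \cdot 1653}{-2241357} = \left(- 2870 \left(352 - 259\right) + 4056462\right) \left(- \frac{1}{2241357}\right) = \left(\left(-2870\right) 93 + 4056462\right) \left(- \frac{1}{2241357}\right) = \left(-266910 + 4056462\right) \left(- \frac{1}{2241357}\right) = 3789552 \left(- \frac{1}{2241357}\right) = - \frac{1263184}{747119}$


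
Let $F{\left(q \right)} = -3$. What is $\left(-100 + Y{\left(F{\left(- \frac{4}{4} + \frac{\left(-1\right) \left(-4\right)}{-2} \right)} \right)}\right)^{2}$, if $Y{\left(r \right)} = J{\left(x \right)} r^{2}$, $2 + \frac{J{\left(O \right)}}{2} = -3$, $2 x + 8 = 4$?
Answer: $36100$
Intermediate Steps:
$x = -2$ ($x = -4 + \frac{1}{2} \cdot 4 = -4 + 2 = -2$)
$J{\left(O \right)} = -10$ ($J{\left(O \right)} = -4 + 2 \left(-3\right) = -4 - 6 = -10$)
$Y{\left(r \right)} = - 10 r^{2}$
$\left(-100 + Y{\left(F{\left(- \frac{4}{4} + \frac{\left(-1\right) \left(-4\right)}{-2} \right)} \right)}\right)^{2} = \left(-100 - 10 \left(-3\right)^{2}\right)^{2} = \left(-100 - 90\right)^{2} = \left(-190\right)^{2} = 36100$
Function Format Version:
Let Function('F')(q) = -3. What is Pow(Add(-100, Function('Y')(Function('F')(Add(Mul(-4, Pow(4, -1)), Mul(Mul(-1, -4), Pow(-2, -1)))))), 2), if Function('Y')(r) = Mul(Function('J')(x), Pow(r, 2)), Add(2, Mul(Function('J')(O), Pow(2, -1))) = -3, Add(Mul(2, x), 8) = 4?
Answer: 36100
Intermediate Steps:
x = -2 (x = Add(-4, Mul(Rational(1, 2), 4)) = Add(-4, 2) = -2)
Function('J')(O) = -10 (Function('J')(O) = Add(-4, Mul(2, -3)) = Add(-4, -6) = -10)
Function('Y')(r) = Mul(-10, Pow(r, 2))
Pow(Add(-100, Function('Y')(Function('F')(Add(Mul(-4, Pow(4, -1)), Mul(Mul(-1, -4), Pow(-2, -1)))))), 2) = Pow(Add(-100, Mul(-10, Pow(-3, 2))), 2) = Pow(Add(-100, Mul(-10, 9)), 2) = Pow(Add(-100, -90), 2) = Pow(-190, 2) = 36100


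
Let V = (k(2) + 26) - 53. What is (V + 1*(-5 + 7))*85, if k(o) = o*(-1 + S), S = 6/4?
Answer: -2040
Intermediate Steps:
S = 3/2 (S = 6*(¼) = 3/2 ≈ 1.5000)
k(o) = o/2 (k(o) = o*(-1 + 3/2) = o*(½) = o/2)
V = -26 (V = ((½)*2 + 26) - 53 = (1 + 26) - 53 = 27 - 53 = -26)
(V + 1*(-5 + 7))*85 = (-26 + 1*(-5 + 7))*85 = (-26 + 1*2)*85 = (-26 + 2)*85 = -24*85 = -2040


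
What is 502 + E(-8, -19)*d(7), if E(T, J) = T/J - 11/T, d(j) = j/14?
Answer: 152881/304 ≈ 502.90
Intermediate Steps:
d(j) = j/14 (d(j) = j*(1/14) = j/14)
E(T, J) = -11/T + T/J
502 + E(-8, -19)*d(7) = 502 + (-11/(-8) - 8/(-19))*((1/14)*7) = 502 + (-11*(-1/8) - 8*(-1/19))*(1/2) = 502 + (11/8 + 8/19)*(1/2) = 502 + (273/152)*(1/2) = 502 + 273/304 = 152881/304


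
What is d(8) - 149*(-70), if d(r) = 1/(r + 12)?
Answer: 208601/20 ≈ 10430.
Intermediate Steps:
d(r) = 1/(12 + r)
d(8) - 149*(-70) = 1/(12 + 8) - 149*(-70) = 1/20 + 10430 = 208601/20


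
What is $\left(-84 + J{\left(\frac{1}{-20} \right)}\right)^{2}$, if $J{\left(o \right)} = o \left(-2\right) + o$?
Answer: $\frac{2819041}{400} \approx 7047.6$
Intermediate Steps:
$J{\left(o \right)} = - o$ ($J{\left(o \right)} = - 2 o + o = - o$)
$\left(-84 + J{\left(\frac{1}{-20} \right)}\right)^{2} = \left(-84 - \frac{1}{-20}\right)^{2} = \left(-84 - - \frac{1}{20}\right)^{2} = \left(-84 + \frac{1}{20}\right)^{2} = \left(- \frac{1679}{20}\right)^{2} = \frac{2819041}{400}$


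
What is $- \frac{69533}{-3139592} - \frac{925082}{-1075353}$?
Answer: $\frac{2979152566693}{3376169675976} \approx 0.88241$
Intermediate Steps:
$- \frac{69533}{-3139592} - \frac{925082}{-1075353} = \left(-69533\right) \left(- \frac{1}{3139592}\right) - - \frac{925082}{1075353} = \frac{69533}{3139592} + \frac{925082}{1075353} = \frac{2979152566693}{3376169675976}$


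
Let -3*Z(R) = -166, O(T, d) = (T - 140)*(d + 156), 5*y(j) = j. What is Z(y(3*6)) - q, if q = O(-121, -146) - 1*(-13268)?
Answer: -31808/3 ≈ -10603.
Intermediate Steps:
y(j) = j/5
O(T, d) = (-140 + T)*(156 + d)
Z(R) = 166/3 (Z(R) = -1/3*(-166) = 166/3)
q = 10658 (q = (-21840 - 140*(-146) + 156*(-121) - 121*(-146)) - 1*(-13268) = (-21840 + 20440 - 18876 + 17666) + 13268 = -2610 + 13268 = 10658)
Z(y(3*6)) - q = 166/3 - 1*10658 = 166/3 - 10658 = -31808/3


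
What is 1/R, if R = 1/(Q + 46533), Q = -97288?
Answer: -50755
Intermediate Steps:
R = -1/50755 (R = 1/(-97288 + 46533) = 1/(-50755) = -1/50755 ≈ -1.9702e-5)
1/R = 1/(-1/50755) = -50755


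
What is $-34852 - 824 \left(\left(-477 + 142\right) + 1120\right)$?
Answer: $-681692$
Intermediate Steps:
$-34852 - 824 \left(\left(-477 + 142\right) + 1120\right) = -34852 - 824 \left(-335 + 1120\right) = -34852 - 824 \cdot 785 = -34852 - 646840 = -681692$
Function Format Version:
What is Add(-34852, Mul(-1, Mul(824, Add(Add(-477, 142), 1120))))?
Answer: -681692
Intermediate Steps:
Add(-34852, Mul(-1, Mul(824, Add(Add(-477, 142), 1120)))) = Add(-34852, Mul(-1, Mul(824, Add(-335, 1120)))) = Add(-34852, Mul(-1, Mul(824, 785))) = Add(-34852, Mul(-1, 646840)) = Add(-34852, -646840) = -681692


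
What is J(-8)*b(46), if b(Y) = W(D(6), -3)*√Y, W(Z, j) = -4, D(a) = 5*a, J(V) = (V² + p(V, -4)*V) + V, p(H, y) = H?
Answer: -480*√46 ≈ -3255.5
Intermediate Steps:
J(V) = V + 2*V² (J(V) = (V² + V*V) + V = (V² + V²) + V = 2*V² + V = V + 2*V²)
b(Y) = -4*√Y
J(-8)*b(46) = (-8*(1 + 2*(-8)))*(-4*√46) = (-8*(1 - 16))*(-4*√46) = (-8*(-15))*(-4*√46) = 120*(-4*√46) = -480*√46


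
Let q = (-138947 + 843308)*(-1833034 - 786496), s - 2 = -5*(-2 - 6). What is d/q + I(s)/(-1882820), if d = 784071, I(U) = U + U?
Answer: -2607737087799/57899688924545510 ≈ -4.5039e-5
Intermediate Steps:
s = 42 (s = 2 - 5*(-2 - 6) = 2 - 5*(-8) = 2 + 40 = 42)
I(U) = 2*U
q = -1845094770330 (q = 704361*(-2619530) = -1845094770330)
d/q + I(s)/(-1882820) = 784071/(-1845094770330) + (2*42)/(-1882820) = 784071*(-1/1845094770330) + 84*(-1/1882820) = -261357/615031590110 - 21/470705 = -2607737087799/57899688924545510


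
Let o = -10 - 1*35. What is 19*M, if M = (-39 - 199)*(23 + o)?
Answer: 99484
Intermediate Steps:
o = -45 (o = -10 - 35 = -45)
M = 5236 (M = (-39 - 199)*(23 - 45) = -238*(-22) = 5236)
19*M = 19*5236 = 99484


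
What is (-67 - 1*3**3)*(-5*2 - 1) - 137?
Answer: 897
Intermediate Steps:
(-67 - 1*3**3)*(-5*2 - 1) - 137 = (-67 - 1*27)*(-10 - 1) - 137 = (-67 - 27)*(-11) - 137 = -94*(-11) - 137 = 1034 - 137 = 897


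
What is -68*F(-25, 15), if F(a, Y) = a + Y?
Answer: 680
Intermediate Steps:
F(a, Y) = Y + a
-68*F(-25, 15) = -68*(15 - 25) = -68*(-10) = 680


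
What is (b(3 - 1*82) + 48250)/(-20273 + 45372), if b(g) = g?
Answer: 48171/25099 ≈ 1.9192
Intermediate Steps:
(b(3 - 1*82) + 48250)/(-20273 + 45372) = ((3 - 1*82) + 48250)/(-20273 + 45372) = ((3 - 82) + 48250)/25099 = (-79 + 48250)*(1/25099) = 48171*(1/25099) = 48171/25099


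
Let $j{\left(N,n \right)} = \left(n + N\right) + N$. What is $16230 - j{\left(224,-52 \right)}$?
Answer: $15834$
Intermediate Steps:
$j{\left(N,n \right)} = n + 2 N$ ($j{\left(N,n \right)} = \left(N + n\right) + N = n + 2 N$)
$16230 - j{\left(224,-52 \right)} = 16230 - \left(-52 + 2 \cdot 224\right) = 16230 - \left(-52 + 448\right) = 16230 - 396 = 15834$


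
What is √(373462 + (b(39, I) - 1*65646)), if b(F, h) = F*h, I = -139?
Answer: √302395 ≈ 549.90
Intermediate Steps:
√(373462 + (b(39, I) - 1*65646)) = √(373462 + (39*(-139) - 1*65646)) = √(373462 + (-5421 - 65646)) = √(373462 - 71067) = √302395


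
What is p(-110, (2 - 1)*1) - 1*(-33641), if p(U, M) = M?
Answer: 33642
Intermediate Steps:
p(-110, (2 - 1)*1) - 1*(-33641) = (2 - 1)*1 - 1*(-33641) = 1*1 + 33641 = 1 + 33641 = 33642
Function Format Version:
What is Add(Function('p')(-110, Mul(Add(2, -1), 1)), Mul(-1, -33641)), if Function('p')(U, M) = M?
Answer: 33642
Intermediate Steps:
Add(Function('p')(-110, Mul(Add(2, -1), 1)), Mul(-1, -33641)) = Add(Mul(Add(2, -1), 1), Mul(-1, -33641)) = Add(Mul(1, 1), 33641) = Add(1, 33641) = 33642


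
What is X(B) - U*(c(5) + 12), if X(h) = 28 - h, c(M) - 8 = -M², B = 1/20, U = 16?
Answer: 2159/20 ≈ 107.95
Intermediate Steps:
B = 1/20 ≈ 0.050000
c(M) = 8 - M²
X(B) - U*(c(5) + 12) = (28 - 1*1/20) - 16*((8 - 1*5²) + 12) = (28 - 1/20) - 16*((8 - 1*25) + 12) = 559/20 - 16*((8 - 25) + 12) = 559/20 - 16*(-17 + 12) = 559/20 - 16*(-5) = 559/20 - 1*(-80) = 559/20 + 80 = 2159/20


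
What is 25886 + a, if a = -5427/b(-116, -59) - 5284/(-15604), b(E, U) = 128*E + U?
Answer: 501789631092/19384069 ≈ 25887.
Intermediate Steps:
b(E, U) = U + 128*E
a = 13620958/19384069 (a = -5427/(-59 + 128*(-116)) - 5284/(-15604) = -5427/(-59 - 14848) - 5284*(-1/15604) = -5427/(-14907) + 1321/3901 = -5427*(-1/14907) + 1321/3901 = 1809/4969 + 1321/3901 = 13620958/19384069 ≈ 0.70269)
25886 + a = 25886 + 13620958/19384069 = 501789631092/19384069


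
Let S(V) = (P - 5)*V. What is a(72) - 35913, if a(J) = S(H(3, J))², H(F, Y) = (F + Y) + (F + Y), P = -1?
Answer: 774087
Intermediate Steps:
H(F, Y) = 2*F + 2*Y
S(V) = -6*V (S(V) = (-1 - 5)*V = -6*V)
a(J) = (-36 - 12*J)² (a(J) = (-6*(2*3 + 2*J))² = (-6*(6 + 2*J))² = (-36 - 12*J)²)
a(72) - 35913 = 144*(3 + 72)² - 35913 = 144*75² - 35913 = 144*5625 - 35913 = 810000 - 35913 = 774087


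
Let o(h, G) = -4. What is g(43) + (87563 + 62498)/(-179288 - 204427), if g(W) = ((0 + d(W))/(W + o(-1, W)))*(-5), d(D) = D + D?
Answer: -56949943/4988295 ≈ -11.417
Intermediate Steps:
d(D) = 2*D
g(W) = -10*W/(-4 + W) (g(W) = ((0 + 2*W)/(W - 4))*(-5) = ((2*W)/(-4 + W))*(-5) = (2*W/(-4 + W))*(-5) = -10*W/(-4 + W))
g(43) + (87563 + 62498)/(-179288 - 204427) = -10*43/(-4 + 43) + (87563 + 62498)/(-179288 - 204427) = -10*43/39 + 150061/(-383715) = -10*43*1/39 + 150061*(-1/383715) = -430/39 - 150061/383715 = -56949943/4988295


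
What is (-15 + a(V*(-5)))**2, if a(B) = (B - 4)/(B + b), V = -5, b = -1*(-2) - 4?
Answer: 104976/529 ≈ 198.44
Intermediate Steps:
b = -2 (b = 2 - 4 = -2)
a(B) = (-4 + B)/(-2 + B) (a(B) = (B - 4)/(B - 2) = (-4 + B)/(-2 + B))
(-15 + a(V*(-5)))**2 = (-15 + (-4 - 5*(-5))/(-2 - 5*(-5)))**2 = (-15 + (-4 + 25)/(-2 + 25))**2 = (-15 + 21/23)**2 = (-324/23)**2 = 104976/529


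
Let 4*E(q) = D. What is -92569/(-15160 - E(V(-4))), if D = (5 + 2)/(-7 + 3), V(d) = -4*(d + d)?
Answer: 1481104/242553 ≈ 6.1063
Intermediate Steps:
V(d) = -8*d
D = -7/4 (D = 7/(-4) = -¼*7 = -7/4 ≈ -1.7500)
E(q) = -7/16 (E(q) = (¼)*(-7/4) = -7/16)
-92569/(-15160 - E(V(-4))) = -92569/(-15160 - 1*(-7/16)) = -92569/(-15160 + 7/16) = -92569/(-242553/16) = -92569*(-16/242553) = 1481104/242553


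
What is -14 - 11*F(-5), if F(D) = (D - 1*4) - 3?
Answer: 118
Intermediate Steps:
F(D) = -7 + D (F(D) = (D - 4) - 3 = (-4 + D) - 3 = -7 + D)
-14 - 11*F(-5) = -14 - 11*(-7 - 5) = -14 - 11*(-12) = -14 + 132 = 118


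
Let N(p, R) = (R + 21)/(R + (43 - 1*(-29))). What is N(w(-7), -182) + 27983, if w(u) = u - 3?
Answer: 3078291/110 ≈ 27984.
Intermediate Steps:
w(u) = -3 + u
N(p, R) = (21 + R)/(72 + R) (N(p, R) = (21 + R)/(R + (43 + 29)) = (21 + R)/(R + 72) = (21 + R)/(72 + R))
N(w(-7), -182) + 27983 = (21 - 182)/(72 - 182) + 27983 = -161/(-110) + 27983 = -1/110*(-161) + 27983 = 161/110 + 27983 = 3078291/110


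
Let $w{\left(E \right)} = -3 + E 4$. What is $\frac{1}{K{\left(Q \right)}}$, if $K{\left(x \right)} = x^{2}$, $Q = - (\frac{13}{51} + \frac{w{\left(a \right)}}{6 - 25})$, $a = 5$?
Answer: $\frac{938961}{384400} \approx 2.4427$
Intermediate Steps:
$w{\left(E \right)} = -3 + 4 E$
$Q = \frac{620}{969}$ ($Q = - (\frac{13}{51} + \frac{-3 + 4 \cdot 5}{6 - 25}) = - (13 \cdot \frac{1}{51} + \frac{-3 + 20}{-19}) = - (\frac{13}{51} + 17 \left(- \frac{1}{19}\right)) = - (\frac{13}{51} - \frac{17}{19}) = \left(-1\right) \left(- \frac{620}{969}\right) = \frac{620}{969} \approx 0.63984$)
$\frac{1}{K{\left(Q \right)}} = \frac{1}{\left(\frac{620}{969}\right)^{2}} = \frac{1}{\frac{384400}{938961}} = \frac{938961}{384400}$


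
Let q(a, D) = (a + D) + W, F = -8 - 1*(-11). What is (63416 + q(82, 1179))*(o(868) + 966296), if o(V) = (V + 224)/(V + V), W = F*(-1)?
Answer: 1937322313767/31 ≈ 6.2494e+10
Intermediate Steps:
F = 3 (F = -8 + 11 = 3)
W = -3 (W = 3*(-1) = -3)
o(V) = (224 + V)/(2*V) (o(V) = (224 + V)/((2*V)) = (224 + V)*(1/(2*V)) = (224 + V)/(2*V))
q(a, D) = -3 + D + a (q(a, D) = (a + D) - 3 = (D + a) - 3 = -3 + D + a)
(63416 + q(82, 1179))*(o(868) + 966296) = (63416 + (-3 + 1179 + 82))*((1/2)*(224 + 868)/868 + 966296) = (63416 + 1258)*((1/2)*(1/868)*1092 + 966296) = 64674*(39/62 + 966296) = 64674*(59910391/62) = 1937322313767/31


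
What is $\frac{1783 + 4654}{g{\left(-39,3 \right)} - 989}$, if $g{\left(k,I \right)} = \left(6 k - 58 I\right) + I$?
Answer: $- \frac{157}{34} \approx -4.6176$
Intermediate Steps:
$g{\left(k,I \right)} = - 57 I + 6 k$ ($g{\left(k,I \right)} = \left(- 58 I + 6 k\right) + I = - 57 I + 6 k$)
$\frac{1783 + 4654}{g{\left(-39,3 \right)} - 989} = \frac{1783 + 4654}{\left(\left(-57\right) 3 + 6 \left(-39\right)\right) - 989} = \frac{6437}{\left(-171 - 234\right) - 989} = \frac{6437}{-405 - 989} = \frac{6437}{-1394} = 6437 \left(- \frac{1}{1394}\right) = - \frac{157}{34}$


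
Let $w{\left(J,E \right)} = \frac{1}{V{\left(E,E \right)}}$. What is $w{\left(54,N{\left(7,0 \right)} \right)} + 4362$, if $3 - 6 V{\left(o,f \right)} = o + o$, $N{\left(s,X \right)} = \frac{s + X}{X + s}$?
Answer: $4368$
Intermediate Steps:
$N{\left(s,X \right)} = 1$ ($N{\left(s,X \right)} = \frac{X + s}{X + s} = 1$)
$V{\left(o,f \right)} = \frac{1}{2} - \frac{o}{3}$ ($V{\left(o,f \right)} = \frac{1}{2} - \frac{o + o}{6} = \frac{1}{2} - \frac{2 o}{6} = \frac{1}{2} - \frac{o}{3}$)
$w{\left(J,E \right)} = \frac{1}{\frac{1}{2} - \frac{E}{3}}$
$w{\left(54,N{\left(7,0 \right)} \right)} + 4362 = - \frac{6}{-3 + 2 \cdot 1} + 4362 = - \frac{6}{-3 + 2} + 4362 = - \frac{6}{-1} + 4362 = \left(-6\right) \left(-1\right) + 4362 = 6 + 4362 = 4368$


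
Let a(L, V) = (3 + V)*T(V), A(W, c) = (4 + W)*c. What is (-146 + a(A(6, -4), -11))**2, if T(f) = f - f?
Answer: 21316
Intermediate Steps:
T(f) = 0
A(W, c) = c*(4 + W)
a(L, V) = 0 (a(L, V) = (3 + V)*0 = 0)
(-146 + a(A(6, -4), -11))**2 = (-146 + 0)**2 = (-146)**2 = 21316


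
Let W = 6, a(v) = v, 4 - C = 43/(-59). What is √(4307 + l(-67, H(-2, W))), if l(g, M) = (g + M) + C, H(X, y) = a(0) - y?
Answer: √14755015/59 ≈ 65.105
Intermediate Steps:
C = 279/59 (C = 4 - 43/(-59) = 4 - 43*(-1)/59 = 4 - 1*(-43/59) = 4 + 43/59 = 279/59 ≈ 4.7288)
H(X, y) = -y (H(X, y) = 0 - y = -y)
l(g, M) = 279/59 + M + g (l(g, M) = (g + M) + 279/59 = (M + g) + 279/59 = 279/59 + M + g)
√(4307 + l(-67, H(-2, W))) = √(4307 + (279/59 - 1*6 - 67)) = √(4307 + (279/59 - 6 - 67)) = √(4307 - 4028/59) = √(250085/59) = √14755015/59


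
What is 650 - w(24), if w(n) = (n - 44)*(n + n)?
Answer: 1610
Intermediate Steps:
w(n) = 2*n*(-44 + n) (w(n) = (-44 + n)*(2*n) = 2*n*(-44 + n))
650 - w(24) = 650 - 2*24*(-44 + 24) = 650 - 2*24*(-20) = 650 - 1*(-960) = 650 + 960 = 1610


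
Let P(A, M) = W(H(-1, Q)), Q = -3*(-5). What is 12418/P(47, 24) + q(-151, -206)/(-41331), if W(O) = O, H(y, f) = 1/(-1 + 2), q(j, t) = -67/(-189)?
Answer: 97003939595/7811559 ≈ 12418.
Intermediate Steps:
Q = 15
q(j, t) = 67/189 (q(j, t) = -67*(-1/189) = 67/189)
H(y, f) = 1 (H(y, f) = 1/1 = 1)
P(A, M) = 1
12418/P(47, 24) + q(-151, -206)/(-41331) = 12418/1 + (67/189)/(-41331) = 12418*1 + (67/189)*(-1/41331) = 12418 - 67/7811559 = 97003939595/7811559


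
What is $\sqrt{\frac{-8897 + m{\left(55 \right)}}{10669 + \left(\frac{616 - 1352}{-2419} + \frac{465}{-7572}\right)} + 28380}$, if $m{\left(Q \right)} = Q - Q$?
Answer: $\frac{8 \sqrt{209071476007747174389439}}{21713886561} \approx 168.46$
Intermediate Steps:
$m{\left(Q \right)} = 0$
$\sqrt{\frac{-8897 + m{\left(55 \right)}}{10669 + \left(\frac{616 - 1352}{-2419} + \frac{465}{-7572}\right)} + 28380} = \sqrt{\frac{-8897 + 0}{10669 + \left(\frac{616 - 1352}{-2419} + \frac{465}{-7572}\right)} + 28380} = \sqrt{- \frac{8897}{10669 + \left(\left(616 - 1352\right) \left(- \frac{1}{2419}\right) + 465 \left(- \frac{1}{7572}\right)\right)} + 28380} = \sqrt{- \frac{8897}{10669 - - \frac{1482719}{6105556}} + 28380} = \sqrt{- \frac{8897}{10669 + \left(\frac{736}{2419} - \frac{155}{2524}\right)} + 28380} = \sqrt{- \frac{8897}{10669 + \frac{1482719}{6105556}} + 28380} = \sqrt{- \frac{8897}{\frac{65141659683}{6105556}} + 28380} = \sqrt{\left(-8897\right) \frac{6105556}{65141659683} + 28380} = \sqrt{- \frac{54321131732}{65141659683} + 28380} = \sqrt{\frac{1848665980671808}{65141659683}} = \frac{8 \sqrt{209071476007747174389439}}{21713886561}$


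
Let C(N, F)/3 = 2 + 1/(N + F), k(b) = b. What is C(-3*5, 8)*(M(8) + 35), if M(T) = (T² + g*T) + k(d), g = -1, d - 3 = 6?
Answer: 3900/7 ≈ 557.14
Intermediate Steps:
d = 9 (d = 3 + 6 = 9)
C(N, F) = 6 + 3/(F + N) (C(N, F) = 3*(2 + 1/(N + F)) = 3*(2 + 1/(F + N)) = 6 + 3/(F + N))
M(T) = 9 + T² - T (M(T) = (T² - T) + 9 = 9 + T² - T)
C(-3*5, 8)*(M(8) + 35) = (3*(1 + 2*8 + 2*(-3*5))/(8 - 3*5))*((9 + 8² - 1*8) + 35) = (3*(1 + 16 + 2*(-15))/(8 - 15))*((9 + 64 - 8) + 35) = (3*(1 + 16 - 30)/(-7))*(65 + 35) = (3*(-⅐)*(-13))*100 = (39/7)*100 = 3900/7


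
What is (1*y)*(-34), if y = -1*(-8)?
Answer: -272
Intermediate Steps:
y = 8
(1*y)*(-34) = (1*8)*(-34) = 8*(-34) = -272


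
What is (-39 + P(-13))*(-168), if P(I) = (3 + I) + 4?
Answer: 7560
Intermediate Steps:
P(I) = 7 + I
(-39 + P(-13))*(-168) = (-39 + (7 - 13))*(-168) = (-39 - 6)*(-168) = -45*(-168) = 7560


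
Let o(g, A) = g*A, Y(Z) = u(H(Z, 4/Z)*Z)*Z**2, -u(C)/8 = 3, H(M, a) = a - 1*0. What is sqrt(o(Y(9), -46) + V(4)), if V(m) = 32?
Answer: 4*sqrt(5591) ≈ 299.09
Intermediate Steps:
H(M, a) = a (H(M, a) = a + 0 = a)
u(C) = -24 (u(C) = -8*3 = -24)
Y(Z) = -24*Z**2
o(g, A) = A*g
sqrt(o(Y(9), -46) + V(4)) = sqrt(-(-1104)*9**2 + 32) = sqrt(-(-1104)*81 + 32) = sqrt(-46*(-1944) + 32) = sqrt(89424 + 32) = sqrt(89456) = 4*sqrt(5591)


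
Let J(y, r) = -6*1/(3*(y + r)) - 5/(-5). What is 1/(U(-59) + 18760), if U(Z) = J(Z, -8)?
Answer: 67/1256989 ≈ 5.3302e-5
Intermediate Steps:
J(y, r) = 1 - 6/(3*r + 3*y) (J(y, r) = -6*1/(3*(r + y)) - 5*(-1/5) = -6/(3*r + 3*y) + 1 = 1 - 6/(3*r + 3*y))
U(Z) = (-10 + Z)/(-8 + Z) (U(Z) = (-2 - 8 + Z)/(-8 + Z) = (-10 + Z)/(-8 + Z))
1/(U(-59) + 18760) = 1/((-10 - 59)/(-8 - 59) + 18760) = 1/(-69/(-67) + 18760) = 1/(-1/67*(-69) + 18760) = 1/(69/67 + 18760) = 1/(1256989/67) = 67/1256989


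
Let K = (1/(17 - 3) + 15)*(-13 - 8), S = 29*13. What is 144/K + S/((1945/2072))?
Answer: 164634664/410395 ≈ 401.16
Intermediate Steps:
S = 377
K = -633/2 (K = (1/14 + 15)*(-21) = (211/14)*(-21) = -633/2 ≈ -316.50)
144/K + S/((1945/2072)) = 144/(-633/2) + 377/((1945/2072)) = 144*(-2/633) + 377/((1945*(1/2072))) = -96/211 + 377/(1945/2072) = -96/211 + 377*(2072/1945) = -96/211 + 781144/1945 = 164634664/410395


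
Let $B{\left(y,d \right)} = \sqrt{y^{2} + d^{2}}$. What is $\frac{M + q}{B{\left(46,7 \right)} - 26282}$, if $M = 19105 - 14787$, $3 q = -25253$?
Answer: $\frac{46177474}{296032011} + \frac{1757 \sqrt{2165}}{296032011} \approx 0.15626$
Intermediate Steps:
$q = - \frac{25253}{3}$ ($q = \frac{1}{3} \left(-25253\right) = - \frac{25253}{3} \approx -8417.7$)
$M = 4318$ ($M = 19105 - 14787 = 4318$)
$B{\left(y,d \right)} = \sqrt{d^{2} + y^{2}}$
$\frac{M + q}{B{\left(46,7 \right)} - 26282} = \frac{4318 - \frac{25253}{3}}{\sqrt{7^{2} + 46^{2}} - 26282} = - \frac{12299}{3 \left(\sqrt{49 + 2116} - 26282\right)} = - \frac{12299}{3 \left(\sqrt{2165} - 26282\right)} = - \frac{12299}{3 \left(-26282 + \sqrt{2165}\right)}$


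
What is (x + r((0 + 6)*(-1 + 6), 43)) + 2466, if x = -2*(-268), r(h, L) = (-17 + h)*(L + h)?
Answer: 3951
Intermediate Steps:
x = 536
(x + r((0 + 6)*(-1 + 6), 43)) + 2466 = (536 + (((0 + 6)*(-1 + 6))² - 17*43 - 17*(0 + 6)*(-1 + 6) + 43*((0 + 6)*(-1 + 6)))) + 2466 = (536 + ((6*5)² - 731 - 102*5 + 43*(6*5))) + 2466 = (536 + (30² - 731 - 17*30 + 43*30)) + 2466 = (536 + (900 - 731 - 510 + 1290)) + 2466 = (536 + 949) + 2466 = 1485 + 2466 = 3951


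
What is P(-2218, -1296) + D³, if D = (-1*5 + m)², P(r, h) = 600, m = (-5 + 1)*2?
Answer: 4827409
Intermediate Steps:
m = -8 (m = -4*2 = -8)
D = 169 (D = (-1*5 - 8)² = (-5 - 8)² = (-13)² = 169)
P(-2218, -1296) + D³ = 600 + 169³ = 600 + 4826809 = 4827409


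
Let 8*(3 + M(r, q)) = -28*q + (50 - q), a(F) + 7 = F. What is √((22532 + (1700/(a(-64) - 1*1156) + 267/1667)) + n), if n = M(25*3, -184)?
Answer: √388264320012800253/4090818 ≈ 152.32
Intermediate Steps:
a(F) = -7 + F
M(r, q) = 13/4 - 29*q/8 (M(r, q) = -3 + (-28*q + (50 - q))/8 = -3 + (50 - 29*q)/8 = -3 + (25/4 - 29*q/8) = 13/4 - 29*q/8)
n = 2681/4 (n = 13/4 - 29/8*(-184) = 13/4 + 667 = 2681/4 ≈ 670.25)
√((22532 + (1700/(a(-64) - 1*1156) + 267/1667)) + n) = √((22532 + (1700/((-7 - 64) - 1*1156) + 267/1667)) + 2681/4) = √((22532 + (1700/(-71 - 1156) + 267*(1/1667))) + 2681/4) = √((22532 + (1700/(-1227) + 267/1667)) + 2681/4) = √((22532 + (1700*(-1/1227) + 267/1667)) + 2681/4) = √((22532 + (-1700/1227 + 267/1667)) + 2681/4) = √((22532 - 2506291/2045409) + 2681/4) = √(46084649297/2045409 + 2681/4) = √(189822338717/8181636) = √388264320012800253/4090818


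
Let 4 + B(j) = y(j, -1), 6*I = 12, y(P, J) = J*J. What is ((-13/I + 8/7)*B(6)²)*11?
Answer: -7425/14 ≈ -530.36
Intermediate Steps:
y(P, J) = J²
I = 2 (I = (⅙)*12 = 2)
B(j) = -3 (B(j) = -4 + (-1)² = -4 + 1 = -3)
((-13/I + 8/7)*B(6)²)*11 = ((-13/2 + 8/7)*(-3)²)*11 = ((-13*½ + 8*(⅐))*9)*11 = ((-13/2 + 8/7)*9)*11 = -75/14*9*11 = -675/14*11 = -7425/14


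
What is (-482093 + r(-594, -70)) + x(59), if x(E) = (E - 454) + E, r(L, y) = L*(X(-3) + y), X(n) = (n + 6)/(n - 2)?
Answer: -2202463/5 ≈ -4.4049e+5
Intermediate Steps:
X(n) = (6 + n)/(-2 + n)
r(L, y) = L*(-⅗ + y) (r(L, y) = L*((6 - 3)/(-2 - 3) + y) = L*(3/(-5) + y) = L*(-⅕*3 + y) = L*(-⅗ + y))
x(E) = -454 + 2*E (x(E) = (-454 + E) + E = -454 + 2*E)
(-482093 + r(-594, -70)) + x(59) = (-482093 + (⅕)*(-594)*(-3 + 5*(-70))) + (-454 + 2*59) = (-482093 + (⅕)*(-594)*(-3 - 350)) + (-454 + 118) = (-482093 + (⅕)*(-594)*(-353)) - 336 = (-482093 + 209682/5) - 336 = -2200783/5 - 336 = -2202463/5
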